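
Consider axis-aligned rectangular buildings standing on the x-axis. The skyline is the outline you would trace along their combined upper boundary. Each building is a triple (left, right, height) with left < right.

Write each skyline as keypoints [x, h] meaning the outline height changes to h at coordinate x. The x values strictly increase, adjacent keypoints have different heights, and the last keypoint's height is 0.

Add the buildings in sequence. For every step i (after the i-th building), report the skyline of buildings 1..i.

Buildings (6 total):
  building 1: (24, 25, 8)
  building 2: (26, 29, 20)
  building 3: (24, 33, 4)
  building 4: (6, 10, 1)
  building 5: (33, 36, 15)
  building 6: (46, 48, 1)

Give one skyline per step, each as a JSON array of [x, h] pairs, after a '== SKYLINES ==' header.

== SKYLINES ==
[[24,8],[25,0]]
[[24,8],[25,0],[26,20],[29,0]]
[[24,8],[25,4],[26,20],[29,4],[33,0]]
[[6,1],[10,0],[24,8],[25,4],[26,20],[29,4],[33,0]]
[[6,1],[10,0],[24,8],[25,4],[26,20],[29,4],[33,15],[36,0]]
[[6,1],[10,0],[24,8],[25,4],[26,20],[29,4],[33,15],[36,0],[46,1],[48,0]]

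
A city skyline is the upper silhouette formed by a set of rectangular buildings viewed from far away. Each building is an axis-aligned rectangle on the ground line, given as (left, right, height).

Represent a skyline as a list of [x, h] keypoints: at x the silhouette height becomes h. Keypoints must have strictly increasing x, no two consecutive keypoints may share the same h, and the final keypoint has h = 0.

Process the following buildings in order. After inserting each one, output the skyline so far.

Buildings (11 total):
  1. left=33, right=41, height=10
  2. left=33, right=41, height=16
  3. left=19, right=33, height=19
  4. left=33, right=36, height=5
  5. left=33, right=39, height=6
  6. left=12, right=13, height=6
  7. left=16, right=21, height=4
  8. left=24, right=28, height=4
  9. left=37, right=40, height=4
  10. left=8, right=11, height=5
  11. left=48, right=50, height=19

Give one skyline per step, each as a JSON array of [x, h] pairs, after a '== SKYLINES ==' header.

== SKYLINES ==
[[33,10],[41,0]]
[[33,16],[41,0]]
[[19,19],[33,16],[41,0]]
[[19,19],[33,16],[41,0]]
[[19,19],[33,16],[41,0]]
[[12,6],[13,0],[19,19],[33,16],[41,0]]
[[12,6],[13,0],[16,4],[19,19],[33,16],[41,0]]
[[12,6],[13,0],[16,4],[19,19],[33,16],[41,0]]
[[12,6],[13,0],[16,4],[19,19],[33,16],[41,0]]
[[8,5],[11,0],[12,6],[13,0],[16,4],[19,19],[33,16],[41,0]]
[[8,5],[11,0],[12,6],[13,0],[16,4],[19,19],[33,16],[41,0],[48,19],[50,0]]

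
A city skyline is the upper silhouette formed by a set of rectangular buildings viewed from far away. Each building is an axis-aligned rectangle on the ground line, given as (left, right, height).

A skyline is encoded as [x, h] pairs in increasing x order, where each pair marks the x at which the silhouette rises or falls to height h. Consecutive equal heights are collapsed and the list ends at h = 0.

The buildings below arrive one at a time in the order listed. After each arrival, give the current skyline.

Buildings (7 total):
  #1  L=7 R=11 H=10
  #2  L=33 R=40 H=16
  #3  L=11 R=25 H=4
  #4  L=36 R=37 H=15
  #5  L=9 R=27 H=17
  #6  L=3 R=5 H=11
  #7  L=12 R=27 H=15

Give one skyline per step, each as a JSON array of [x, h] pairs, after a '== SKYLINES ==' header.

== SKYLINES ==
[[7,10],[11,0]]
[[7,10],[11,0],[33,16],[40,0]]
[[7,10],[11,4],[25,0],[33,16],[40,0]]
[[7,10],[11,4],[25,0],[33,16],[40,0]]
[[7,10],[9,17],[27,0],[33,16],[40,0]]
[[3,11],[5,0],[7,10],[9,17],[27,0],[33,16],[40,0]]
[[3,11],[5,0],[7,10],[9,17],[27,0],[33,16],[40,0]]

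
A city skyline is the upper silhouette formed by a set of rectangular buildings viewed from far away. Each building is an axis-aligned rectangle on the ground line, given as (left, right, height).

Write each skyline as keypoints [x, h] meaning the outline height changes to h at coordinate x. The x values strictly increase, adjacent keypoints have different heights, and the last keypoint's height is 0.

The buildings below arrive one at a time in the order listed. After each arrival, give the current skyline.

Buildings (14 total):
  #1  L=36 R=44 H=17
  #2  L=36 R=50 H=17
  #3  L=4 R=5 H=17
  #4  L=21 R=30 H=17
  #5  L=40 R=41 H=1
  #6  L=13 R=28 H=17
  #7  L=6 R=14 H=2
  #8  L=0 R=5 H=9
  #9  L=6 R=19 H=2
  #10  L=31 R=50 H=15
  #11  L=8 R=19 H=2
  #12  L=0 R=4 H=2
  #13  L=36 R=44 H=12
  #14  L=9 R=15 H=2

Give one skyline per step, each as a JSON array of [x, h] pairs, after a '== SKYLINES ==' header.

== SKYLINES ==
[[36,17],[44,0]]
[[36,17],[50,0]]
[[4,17],[5,0],[36,17],[50,0]]
[[4,17],[5,0],[21,17],[30,0],[36,17],[50,0]]
[[4,17],[5,0],[21,17],[30,0],[36,17],[50,0]]
[[4,17],[5,0],[13,17],[30,0],[36,17],[50,0]]
[[4,17],[5,0],[6,2],[13,17],[30,0],[36,17],[50,0]]
[[0,9],[4,17],[5,0],[6,2],[13,17],[30,0],[36,17],[50,0]]
[[0,9],[4,17],[5,0],[6,2],[13,17],[30,0],[36,17],[50,0]]
[[0,9],[4,17],[5,0],[6,2],[13,17],[30,0],[31,15],[36,17],[50,0]]
[[0,9],[4,17],[5,0],[6,2],[13,17],[30,0],[31,15],[36,17],[50,0]]
[[0,9],[4,17],[5,0],[6,2],[13,17],[30,0],[31,15],[36,17],[50,0]]
[[0,9],[4,17],[5,0],[6,2],[13,17],[30,0],[31,15],[36,17],[50,0]]
[[0,9],[4,17],[5,0],[6,2],[13,17],[30,0],[31,15],[36,17],[50,0]]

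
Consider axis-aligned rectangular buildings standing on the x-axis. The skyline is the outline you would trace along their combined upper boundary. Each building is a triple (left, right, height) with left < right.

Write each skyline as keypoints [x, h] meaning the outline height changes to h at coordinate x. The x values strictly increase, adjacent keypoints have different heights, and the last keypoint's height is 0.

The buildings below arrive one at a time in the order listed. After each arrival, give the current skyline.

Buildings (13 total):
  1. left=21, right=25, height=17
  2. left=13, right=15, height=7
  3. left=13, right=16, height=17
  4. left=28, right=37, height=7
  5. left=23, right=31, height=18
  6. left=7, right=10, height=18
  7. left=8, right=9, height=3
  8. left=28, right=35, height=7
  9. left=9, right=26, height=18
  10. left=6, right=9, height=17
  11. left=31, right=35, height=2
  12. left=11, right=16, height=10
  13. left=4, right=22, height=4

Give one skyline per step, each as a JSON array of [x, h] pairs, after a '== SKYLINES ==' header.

== SKYLINES ==
[[21,17],[25,0]]
[[13,7],[15,0],[21,17],[25,0]]
[[13,17],[16,0],[21,17],[25,0]]
[[13,17],[16,0],[21,17],[25,0],[28,7],[37,0]]
[[13,17],[16,0],[21,17],[23,18],[31,7],[37,0]]
[[7,18],[10,0],[13,17],[16,0],[21,17],[23,18],[31,7],[37,0]]
[[7,18],[10,0],[13,17],[16,0],[21,17],[23,18],[31,7],[37,0]]
[[7,18],[10,0],[13,17],[16,0],[21,17],[23,18],[31,7],[37,0]]
[[7,18],[31,7],[37,0]]
[[6,17],[7,18],[31,7],[37,0]]
[[6,17],[7,18],[31,7],[37,0]]
[[6,17],[7,18],[31,7],[37,0]]
[[4,4],[6,17],[7,18],[31,7],[37,0]]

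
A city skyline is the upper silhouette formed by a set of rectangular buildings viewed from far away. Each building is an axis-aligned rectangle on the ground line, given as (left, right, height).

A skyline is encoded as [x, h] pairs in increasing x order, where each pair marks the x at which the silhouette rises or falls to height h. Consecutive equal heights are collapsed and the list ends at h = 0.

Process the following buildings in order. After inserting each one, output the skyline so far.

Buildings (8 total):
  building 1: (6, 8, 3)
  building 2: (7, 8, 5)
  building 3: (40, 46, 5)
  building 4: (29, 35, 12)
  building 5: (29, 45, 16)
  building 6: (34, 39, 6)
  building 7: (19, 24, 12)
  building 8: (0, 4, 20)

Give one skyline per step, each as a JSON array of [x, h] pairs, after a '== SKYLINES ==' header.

== SKYLINES ==
[[6,3],[8,0]]
[[6,3],[7,5],[8,0]]
[[6,3],[7,5],[8,0],[40,5],[46,0]]
[[6,3],[7,5],[8,0],[29,12],[35,0],[40,5],[46,0]]
[[6,3],[7,5],[8,0],[29,16],[45,5],[46,0]]
[[6,3],[7,5],[8,0],[29,16],[45,5],[46,0]]
[[6,3],[7,5],[8,0],[19,12],[24,0],[29,16],[45,5],[46,0]]
[[0,20],[4,0],[6,3],[7,5],[8,0],[19,12],[24,0],[29,16],[45,5],[46,0]]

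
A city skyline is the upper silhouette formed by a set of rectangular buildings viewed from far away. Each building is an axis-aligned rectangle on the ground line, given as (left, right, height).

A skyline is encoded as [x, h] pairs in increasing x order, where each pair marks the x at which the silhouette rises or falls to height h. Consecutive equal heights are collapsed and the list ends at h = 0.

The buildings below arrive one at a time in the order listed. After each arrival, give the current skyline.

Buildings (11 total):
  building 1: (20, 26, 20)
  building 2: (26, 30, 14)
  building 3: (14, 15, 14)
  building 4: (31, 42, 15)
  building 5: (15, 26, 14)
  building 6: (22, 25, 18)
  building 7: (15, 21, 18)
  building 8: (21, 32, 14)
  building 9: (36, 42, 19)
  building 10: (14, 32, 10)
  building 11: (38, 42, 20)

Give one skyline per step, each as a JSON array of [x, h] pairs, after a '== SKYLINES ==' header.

== SKYLINES ==
[[20,20],[26,0]]
[[20,20],[26,14],[30,0]]
[[14,14],[15,0],[20,20],[26,14],[30,0]]
[[14,14],[15,0],[20,20],[26,14],[30,0],[31,15],[42,0]]
[[14,14],[20,20],[26,14],[30,0],[31,15],[42,0]]
[[14,14],[20,20],[26,14],[30,0],[31,15],[42,0]]
[[14,14],[15,18],[20,20],[26,14],[30,0],[31,15],[42,0]]
[[14,14],[15,18],[20,20],[26,14],[31,15],[42,0]]
[[14,14],[15,18],[20,20],[26,14],[31,15],[36,19],[42,0]]
[[14,14],[15,18],[20,20],[26,14],[31,15],[36,19],[42,0]]
[[14,14],[15,18],[20,20],[26,14],[31,15],[36,19],[38,20],[42,0]]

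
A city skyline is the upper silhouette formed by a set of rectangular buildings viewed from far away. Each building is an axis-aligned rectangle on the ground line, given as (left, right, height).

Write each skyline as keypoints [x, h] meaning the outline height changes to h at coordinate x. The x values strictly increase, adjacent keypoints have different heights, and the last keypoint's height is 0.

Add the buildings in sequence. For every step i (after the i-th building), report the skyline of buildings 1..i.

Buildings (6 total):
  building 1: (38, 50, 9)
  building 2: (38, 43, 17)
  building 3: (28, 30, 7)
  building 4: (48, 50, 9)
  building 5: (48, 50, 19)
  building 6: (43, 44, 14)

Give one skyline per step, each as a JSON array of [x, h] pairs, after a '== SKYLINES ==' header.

== SKYLINES ==
[[38,9],[50,0]]
[[38,17],[43,9],[50,0]]
[[28,7],[30,0],[38,17],[43,9],[50,0]]
[[28,7],[30,0],[38,17],[43,9],[50,0]]
[[28,7],[30,0],[38,17],[43,9],[48,19],[50,0]]
[[28,7],[30,0],[38,17],[43,14],[44,9],[48,19],[50,0]]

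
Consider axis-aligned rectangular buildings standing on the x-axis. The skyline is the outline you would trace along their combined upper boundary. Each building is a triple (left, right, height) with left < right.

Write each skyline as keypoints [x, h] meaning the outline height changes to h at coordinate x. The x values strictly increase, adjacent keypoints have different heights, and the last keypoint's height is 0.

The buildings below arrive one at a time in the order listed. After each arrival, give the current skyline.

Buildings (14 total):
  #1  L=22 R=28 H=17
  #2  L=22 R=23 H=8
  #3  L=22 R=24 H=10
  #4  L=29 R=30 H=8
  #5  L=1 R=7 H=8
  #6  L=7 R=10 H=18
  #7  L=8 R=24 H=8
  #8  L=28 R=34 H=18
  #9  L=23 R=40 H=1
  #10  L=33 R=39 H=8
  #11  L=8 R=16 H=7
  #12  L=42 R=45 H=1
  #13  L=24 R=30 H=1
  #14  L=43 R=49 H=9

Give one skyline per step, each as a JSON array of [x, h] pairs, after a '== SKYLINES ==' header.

== SKYLINES ==
[[22,17],[28,0]]
[[22,17],[28,0]]
[[22,17],[28,0]]
[[22,17],[28,0],[29,8],[30,0]]
[[1,8],[7,0],[22,17],[28,0],[29,8],[30,0]]
[[1,8],[7,18],[10,0],[22,17],[28,0],[29,8],[30,0]]
[[1,8],[7,18],[10,8],[22,17],[28,0],[29,8],[30,0]]
[[1,8],[7,18],[10,8],[22,17],[28,18],[34,0]]
[[1,8],[7,18],[10,8],[22,17],[28,18],[34,1],[40,0]]
[[1,8],[7,18],[10,8],[22,17],[28,18],[34,8],[39,1],[40,0]]
[[1,8],[7,18],[10,8],[22,17],[28,18],[34,8],[39,1],[40,0]]
[[1,8],[7,18],[10,8],[22,17],[28,18],[34,8],[39,1],[40,0],[42,1],[45,0]]
[[1,8],[7,18],[10,8],[22,17],[28,18],[34,8],[39,1],[40,0],[42,1],[45,0]]
[[1,8],[7,18],[10,8],[22,17],[28,18],[34,8],[39,1],[40,0],[42,1],[43,9],[49,0]]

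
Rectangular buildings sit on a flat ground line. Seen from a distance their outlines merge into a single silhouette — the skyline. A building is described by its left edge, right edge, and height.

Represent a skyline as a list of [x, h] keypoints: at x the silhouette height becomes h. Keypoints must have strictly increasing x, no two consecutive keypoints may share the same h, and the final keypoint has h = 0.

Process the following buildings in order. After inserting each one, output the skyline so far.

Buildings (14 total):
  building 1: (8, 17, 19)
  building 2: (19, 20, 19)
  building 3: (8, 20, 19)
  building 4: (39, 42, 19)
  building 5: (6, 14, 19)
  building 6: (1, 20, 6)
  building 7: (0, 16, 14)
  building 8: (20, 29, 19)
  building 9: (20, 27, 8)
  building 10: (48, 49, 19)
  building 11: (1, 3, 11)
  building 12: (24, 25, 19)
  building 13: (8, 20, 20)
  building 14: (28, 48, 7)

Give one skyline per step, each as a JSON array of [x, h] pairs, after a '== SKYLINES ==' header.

== SKYLINES ==
[[8,19],[17,0]]
[[8,19],[17,0],[19,19],[20,0]]
[[8,19],[20,0]]
[[8,19],[20,0],[39,19],[42,0]]
[[6,19],[20,0],[39,19],[42,0]]
[[1,6],[6,19],[20,0],[39,19],[42,0]]
[[0,14],[6,19],[20,0],[39,19],[42,0]]
[[0,14],[6,19],[29,0],[39,19],[42,0]]
[[0,14],[6,19],[29,0],[39,19],[42,0]]
[[0,14],[6,19],[29,0],[39,19],[42,0],[48,19],[49,0]]
[[0,14],[6,19],[29,0],[39,19],[42,0],[48,19],[49,0]]
[[0,14],[6,19],[29,0],[39,19],[42,0],[48,19],[49,0]]
[[0,14],[6,19],[8,20],[20,19],[29,0],[39,19],[42,0],[48,19],[49,0]]
[[0,14],[6,19],[8,20],[20,19],[29,7],[39,19],[42,7],[48,19],[49,0]]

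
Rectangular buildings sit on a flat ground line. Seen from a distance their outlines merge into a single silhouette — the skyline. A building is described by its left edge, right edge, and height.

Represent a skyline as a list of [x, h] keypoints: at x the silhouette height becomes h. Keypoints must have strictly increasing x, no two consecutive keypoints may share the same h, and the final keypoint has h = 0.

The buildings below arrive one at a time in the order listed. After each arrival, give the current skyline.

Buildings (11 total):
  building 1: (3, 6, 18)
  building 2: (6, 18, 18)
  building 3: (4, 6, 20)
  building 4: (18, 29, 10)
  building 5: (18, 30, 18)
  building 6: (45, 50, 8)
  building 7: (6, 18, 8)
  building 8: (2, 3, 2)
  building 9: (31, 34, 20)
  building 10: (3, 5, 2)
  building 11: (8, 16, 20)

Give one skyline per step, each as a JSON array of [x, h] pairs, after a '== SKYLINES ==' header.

== SKYLINES ==
[[3,18],[6,0]]
[[3,18],[18,0]]
[[3,18],[4,20],[6,18],[18,0]]
[[3,18],[4,20],[6,18],[18,10],[29,0]]
[[3,18],[4,20],[6,18],[30,0]]
[[3,18],[4,20],[6,18],[30,0],[45,8],[50,0]]
[[3,18],[4,20],[6,18],[30,0],[45,8],[50,0]]
[[2,2],[3,18],[4,20],[6,18],[30,0],[45,8],[50,0]]
[[2,2],[3,18],[4,20],[6,18],[30,0],[31,20],[34,0],[45,8],[50,0]]
[[2,2],[3,18],[4,20],[6,18],[30,0],[31,20],[34,0],[45,8],[50,0]]
[[2,2],[3,18],[4,20],[6,18],[8,20],[16,18],[30,0],[31,20],[34,0],[45,8],[50,0]]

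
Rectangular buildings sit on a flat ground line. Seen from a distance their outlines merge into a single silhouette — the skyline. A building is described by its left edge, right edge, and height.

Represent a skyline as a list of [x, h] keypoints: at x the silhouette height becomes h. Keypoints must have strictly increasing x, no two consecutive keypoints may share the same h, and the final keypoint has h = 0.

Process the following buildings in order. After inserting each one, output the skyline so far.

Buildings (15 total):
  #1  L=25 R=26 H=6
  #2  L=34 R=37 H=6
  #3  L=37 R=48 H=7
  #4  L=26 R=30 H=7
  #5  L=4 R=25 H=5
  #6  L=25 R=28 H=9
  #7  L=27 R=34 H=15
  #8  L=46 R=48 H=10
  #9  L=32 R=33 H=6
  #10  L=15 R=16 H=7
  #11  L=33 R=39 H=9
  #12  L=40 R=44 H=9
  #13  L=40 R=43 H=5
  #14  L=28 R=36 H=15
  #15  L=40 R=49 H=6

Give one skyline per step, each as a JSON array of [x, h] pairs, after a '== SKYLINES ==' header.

== SKYLINES ==
[[25,6],[26,0]]
[[25,6],[26,0],[34,6],[37,0]]
[[25,6],[26,0],[34,6],[37,7],[48,0]]
[[25,6],[26,7],[30,0],[34,6],[37,7],[48,0]]
[[4,5],[25,6],[26,7],[30,0],[34,6],[37,7],[48,0]]
[[4,5],[25,9],[28,7],[30,0],[34,6],[37,7],[48,0]]
[[4,5],[25,9],[27,15],[34,6],[37,7],[48,0]]
[[4,5],[25,9],[27,15],[34,6],[37,7],[46,10],[48,0]]
[[4,5],[25,9],[27,15],[34,6],[37,7],[46,10],[48,0]]
[[4,5],[15,7],[16,5],[25,9],[27,15],[34,6],[37,7],[46,10],[48,0]]
[[4,5],[15,7],[16,5],[25,9],[27,15],[34,9],[39,7],[46,10],[48,0]]
[[4,5],[15,7],[16,5],[25,9],[27,15],[34,9],[39,7],[40,9],[44,7],[46,10],[48,0]]
[[4,5],[15,7],[16,5],[25,9],[27,15],[34,9],[39,7],[40,9],[44,7],[46,10],[48,0]]
[[4,5],[15,7],[16,5],[25,9],[27,15],[36,9],[39,7],[40,9],[44,7],[46,10],[48,0]]
[[4,5],[15,7],[16,5],[25,9],[27,15],[36,9],[39,7],[40,9],[44,7],[46,10],[48,6],[49,0]]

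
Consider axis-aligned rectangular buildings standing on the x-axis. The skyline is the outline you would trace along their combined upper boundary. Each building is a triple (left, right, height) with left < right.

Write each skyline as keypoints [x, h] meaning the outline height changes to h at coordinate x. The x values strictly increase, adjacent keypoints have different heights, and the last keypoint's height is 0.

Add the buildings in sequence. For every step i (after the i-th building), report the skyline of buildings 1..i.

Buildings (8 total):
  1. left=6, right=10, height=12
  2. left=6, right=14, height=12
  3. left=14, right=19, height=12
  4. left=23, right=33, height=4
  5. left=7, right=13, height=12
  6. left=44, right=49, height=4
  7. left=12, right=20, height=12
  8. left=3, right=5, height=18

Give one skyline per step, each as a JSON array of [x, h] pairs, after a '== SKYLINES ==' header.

== SKYLINES ==
[[6,12],[10,0]]
[[6,12],[14,0]]
[[6,12],[19,0]]
[[6,12],[19,0],[23,4],[33,0]]
[[6,12],[19,0],[23,4],[33,0]]
[[6,12],[19,0],[23,4],[33,0],[44,4],[49,0]]
[[6,12],[20,0],[23,4],[33,0],[44,4],[49,0]]
[[3,18],[5,0],[6,12],[20,0],[23,4],[33,0],[44,4],[49,0]]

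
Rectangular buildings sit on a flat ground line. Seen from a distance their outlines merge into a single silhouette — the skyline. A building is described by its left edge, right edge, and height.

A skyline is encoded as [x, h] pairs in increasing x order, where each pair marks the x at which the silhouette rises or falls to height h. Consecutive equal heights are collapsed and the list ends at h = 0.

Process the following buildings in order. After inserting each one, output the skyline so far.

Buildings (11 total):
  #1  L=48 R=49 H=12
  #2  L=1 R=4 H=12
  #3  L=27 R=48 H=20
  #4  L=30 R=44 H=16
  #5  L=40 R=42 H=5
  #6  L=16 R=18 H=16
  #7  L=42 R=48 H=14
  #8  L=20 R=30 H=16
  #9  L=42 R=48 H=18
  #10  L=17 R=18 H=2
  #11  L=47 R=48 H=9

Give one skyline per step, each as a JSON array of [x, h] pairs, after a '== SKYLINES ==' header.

== SKYLINES ==
[[48,12],[49,0]]
[[1,12],[4,0],[48,12],[49,0]]
[[1,12],[4,0],[27,20],[48,12],[49,0]]
[[1,12],[4,0],[27,20],[48,12],[49,0]]
[[1,12],[4,0],[27,20],[48,12],[49,0]]
[[1,12],[4,0],[16,16],[18,0],[27,20],[48,12],[49,0]]
[[1,12],[4,0],[16,16],[18,0],[27,20],[48,12],[49,0]]
[[1,12],[4,0],[16,16],[18,0],[20,16],[27,20],[48,12],[49,0]]
[[1,12],[4,0],[16,16],[18,0],[20,16],[27,20],[48,12],[49,0]]
[[1,12],[4,0],[16,16],[18,0],[20,16],[27,20],[48,12],[49,0]]
[[1,12],[4,0],[16,16],[18,0],[20,16],[27,20],[48,12],[49,0]]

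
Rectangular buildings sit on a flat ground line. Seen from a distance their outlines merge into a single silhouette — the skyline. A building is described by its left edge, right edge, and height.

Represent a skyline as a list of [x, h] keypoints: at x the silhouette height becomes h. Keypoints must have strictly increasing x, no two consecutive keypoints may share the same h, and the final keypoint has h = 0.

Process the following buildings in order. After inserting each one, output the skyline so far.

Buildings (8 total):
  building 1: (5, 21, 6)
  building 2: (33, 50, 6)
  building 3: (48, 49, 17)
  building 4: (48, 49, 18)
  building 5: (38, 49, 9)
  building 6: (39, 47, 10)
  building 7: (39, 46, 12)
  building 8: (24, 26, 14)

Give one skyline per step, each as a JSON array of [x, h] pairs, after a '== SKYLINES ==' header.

== SKYLINES ==
[[5,6],[21,0]]
[[5,6],[21,0],[33,6],[50,0]]
[[5,6],[21,0],[33,6],[48,17],[49,6],[50,0]]
[[5,6],[21,0],[33,6],[48,18],[49,6],[50,0]]
[[5,6],[21,0],[33,6],[38,9],[48,18],[49,6],[50,0]]
[[5,6],[21,0],[33,6],[38,9],[39,10],[47,9],[48,18],[49,6],[50,0]]
[[5,6],[21,0],[33,6],[38,9],[39,12],[46,10],[47,9],[48,18],[49,6],[50,0]]
[[5,6],[21,0],[24,14],[26,0],[33,6],[38,9],[39,12],[46,10],[47,9],[48,18],[49,6],[50,0]]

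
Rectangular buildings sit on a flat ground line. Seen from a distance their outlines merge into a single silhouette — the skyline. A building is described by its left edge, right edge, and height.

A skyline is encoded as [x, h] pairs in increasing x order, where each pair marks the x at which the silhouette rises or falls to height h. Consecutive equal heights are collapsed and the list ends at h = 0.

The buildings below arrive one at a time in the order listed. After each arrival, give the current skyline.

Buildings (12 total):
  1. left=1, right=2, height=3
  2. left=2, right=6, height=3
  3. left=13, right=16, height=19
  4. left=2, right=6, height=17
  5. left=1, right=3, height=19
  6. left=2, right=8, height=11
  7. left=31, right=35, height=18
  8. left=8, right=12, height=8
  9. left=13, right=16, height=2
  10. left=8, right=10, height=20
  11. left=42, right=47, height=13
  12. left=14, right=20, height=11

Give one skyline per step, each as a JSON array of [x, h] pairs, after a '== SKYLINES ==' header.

== SKYLINES ==
[[1,3],[2,0]]
[[1,3],[6,0]]
[[1,3],[6,0],[13,19],[16,0]]
[[1,3],[2,17],[6,0],[13,19],[16,0]]
[[1,19],[3,17],[6,0],[13,19],[16,0]]
[[1,19],[3,17],[6,11],[8,0],[13,19],[16,0]]
[[1,19],[3,17],[6,11],[8,0],[13,19],[16,0],[31,18],[35,0]]
[[1,19],[3,17],[6,11],[8,8],[12,0],[13,19],[16,0],[31,18],[35,0]]
[[1,19],[3,17],[6,11],[8,8],[12,0],[13,19],[16,0],[31,18],[35,0]]
[[1,19],[3,17],[6,11],[8,20],[10,8],[12,0],[13,19],[16,0],[31,18],[35,0]]
[[1,19],[3,17],[6,11],[8,20],[10,8],[12,0],[13,19],[16,0],[31,18],[35,0],[42,13],[47,0]]
[[1,19],[3,17],[6,11],[8,20],[10,8],[12,0],[13,19],[16,11],[20,0],[31,18],[35,0],[42,13],[47,0]]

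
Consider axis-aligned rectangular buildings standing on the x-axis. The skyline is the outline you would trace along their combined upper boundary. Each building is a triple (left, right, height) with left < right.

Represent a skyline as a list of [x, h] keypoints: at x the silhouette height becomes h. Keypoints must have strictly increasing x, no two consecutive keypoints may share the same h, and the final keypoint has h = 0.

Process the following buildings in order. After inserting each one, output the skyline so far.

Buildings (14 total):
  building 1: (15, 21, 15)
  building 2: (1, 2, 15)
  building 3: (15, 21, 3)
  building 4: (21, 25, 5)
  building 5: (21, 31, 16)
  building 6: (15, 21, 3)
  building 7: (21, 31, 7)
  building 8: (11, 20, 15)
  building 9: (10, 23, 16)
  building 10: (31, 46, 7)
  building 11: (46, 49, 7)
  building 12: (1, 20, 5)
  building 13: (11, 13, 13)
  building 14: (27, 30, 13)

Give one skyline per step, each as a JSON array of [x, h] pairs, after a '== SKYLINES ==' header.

== SKYLINES ==
[[15,15],[21,0]]
[[1,15],[2,0],[15,15],[21,0]]
[[1,15],[2,0],[15,15],[21,0]]
[[1,15],[2,0],[15,15],[21,5],[25,0]]
[[1,15],[2,0],[15,15],[21,16],[31,0]]
[[1,15],[2,0],[15,15],[21,16],[31,0]]
[[1,15],[2,0],[15,15],[21,16],[31,0]]
[[1,15],[2,0],[11,15],[21,16],[31,0]]
[[1,15],[2,0],[10,16],[31,0]]
[[1,15],[2,0],[10,16],[31,7],[46,0]]
[[1,15],[2,0],[10,16],[31,7],[49,0]]
[[1,15],[2,5],[10,16],[31,7],[49,0]]
[[1,15],[2,5],[10,16],[31,7],[49,0]]
[[1,15],[2,5],[10,16],[31,7],[49,0]]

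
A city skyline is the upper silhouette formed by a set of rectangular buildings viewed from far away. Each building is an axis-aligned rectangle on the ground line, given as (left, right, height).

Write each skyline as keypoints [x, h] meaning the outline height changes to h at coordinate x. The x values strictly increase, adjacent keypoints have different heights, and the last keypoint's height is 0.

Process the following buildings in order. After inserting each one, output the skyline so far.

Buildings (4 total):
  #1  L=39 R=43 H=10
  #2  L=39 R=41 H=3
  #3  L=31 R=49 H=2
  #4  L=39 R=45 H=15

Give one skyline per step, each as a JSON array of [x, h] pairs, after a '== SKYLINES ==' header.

== SKYLINES ==
[[39,10],[43,0]]
[[39,10],[43,0]]
[[31,2],[39,10],[43,2],[49,0]]
[[31,2],[39,15],[45,2],[49,0]]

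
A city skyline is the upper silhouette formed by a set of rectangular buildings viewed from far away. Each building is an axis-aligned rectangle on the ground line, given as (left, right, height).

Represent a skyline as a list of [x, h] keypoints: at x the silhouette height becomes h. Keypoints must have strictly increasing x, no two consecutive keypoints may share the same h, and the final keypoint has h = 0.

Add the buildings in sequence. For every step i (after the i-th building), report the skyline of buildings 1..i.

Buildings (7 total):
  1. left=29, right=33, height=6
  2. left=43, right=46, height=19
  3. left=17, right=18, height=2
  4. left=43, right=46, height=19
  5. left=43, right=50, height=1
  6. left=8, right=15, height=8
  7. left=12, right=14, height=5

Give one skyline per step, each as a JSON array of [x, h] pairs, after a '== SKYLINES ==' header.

== SKYLINES ==
[[29,6],[33,0]]
[[29,6],[33,0],[43,19],[46,0]]
[[17,2],[18,0],[29,6],[33,0],[43,19],[46,0]]
[[17,2],[18,0],[29,6],[33,0],[43,19],[46,0]]
[[17,2],[18,0],[29,6],[33,0],[43,19],[46,1],[50,0]]
[[8,8],[15,0],[17,2],[18,0],[29,6],[33,0],[43,19],[46,1],[50,0]]
[[8,8],[15,0],[17,2],[18,0],[29,6],[33,0],[43,19],[46,1],[50,0]]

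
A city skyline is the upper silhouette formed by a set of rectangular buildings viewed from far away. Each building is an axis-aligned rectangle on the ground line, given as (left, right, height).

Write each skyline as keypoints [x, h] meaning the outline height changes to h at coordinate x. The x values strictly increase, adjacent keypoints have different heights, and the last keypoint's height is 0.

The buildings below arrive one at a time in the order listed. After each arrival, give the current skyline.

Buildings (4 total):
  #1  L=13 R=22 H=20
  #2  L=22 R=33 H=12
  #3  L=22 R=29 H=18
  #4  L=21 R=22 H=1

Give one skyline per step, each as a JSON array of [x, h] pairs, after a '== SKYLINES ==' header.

== SKYLINES ==
[[13,20],[22,0]]
[[13,20],[22,12],[33,0]]
[[13,20],[22,18],[29,12],[33,0]]
[[13,20],[22,18],[29,12],[33,0]]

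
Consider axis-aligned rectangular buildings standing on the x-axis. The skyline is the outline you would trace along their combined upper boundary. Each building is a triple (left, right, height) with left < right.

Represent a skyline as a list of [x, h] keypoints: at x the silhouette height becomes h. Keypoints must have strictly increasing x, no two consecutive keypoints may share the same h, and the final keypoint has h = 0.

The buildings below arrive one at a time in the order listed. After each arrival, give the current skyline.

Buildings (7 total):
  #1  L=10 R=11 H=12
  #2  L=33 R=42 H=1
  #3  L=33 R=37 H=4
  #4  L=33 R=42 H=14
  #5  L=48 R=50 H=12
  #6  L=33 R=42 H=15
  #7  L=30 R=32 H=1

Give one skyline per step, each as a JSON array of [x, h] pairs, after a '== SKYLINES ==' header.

== SKYLINES ==
[[10,12],[11,0]]
[[10,12],[11,0],[33,1],[42,0]]
[[10,12],[11,0],[33,4],[37,1],[42,0]]
[[10,12],[11,0],[33,14],[42,0]]
[[10,12],[11,0],[33,14],[42,0],[48,12],[50,0]]
[[10,12],[11,0],[33,15],[42,0],[48,12],[50,0]]
[[10,12],[11,0],[30,1],[32,0],[33,15],[42,0],[48,12],[50,0]]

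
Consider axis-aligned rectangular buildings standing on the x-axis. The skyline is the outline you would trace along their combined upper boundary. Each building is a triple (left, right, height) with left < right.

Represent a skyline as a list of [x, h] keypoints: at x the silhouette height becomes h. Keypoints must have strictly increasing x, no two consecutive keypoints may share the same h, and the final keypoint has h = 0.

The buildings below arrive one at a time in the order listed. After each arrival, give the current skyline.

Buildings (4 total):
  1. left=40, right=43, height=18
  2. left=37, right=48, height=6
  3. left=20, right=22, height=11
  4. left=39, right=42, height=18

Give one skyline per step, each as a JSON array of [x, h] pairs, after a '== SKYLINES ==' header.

== SKYLINES ==
[[40,18],[43,0]]
[[37,6],[40,18],[43,6],[48,0]]
[[20,11],[22,0],[37,6],[40,18],[43,6],[48,0]]
[[20,11],[22,0],[37,6],[39,18],[43,6],[48,0]]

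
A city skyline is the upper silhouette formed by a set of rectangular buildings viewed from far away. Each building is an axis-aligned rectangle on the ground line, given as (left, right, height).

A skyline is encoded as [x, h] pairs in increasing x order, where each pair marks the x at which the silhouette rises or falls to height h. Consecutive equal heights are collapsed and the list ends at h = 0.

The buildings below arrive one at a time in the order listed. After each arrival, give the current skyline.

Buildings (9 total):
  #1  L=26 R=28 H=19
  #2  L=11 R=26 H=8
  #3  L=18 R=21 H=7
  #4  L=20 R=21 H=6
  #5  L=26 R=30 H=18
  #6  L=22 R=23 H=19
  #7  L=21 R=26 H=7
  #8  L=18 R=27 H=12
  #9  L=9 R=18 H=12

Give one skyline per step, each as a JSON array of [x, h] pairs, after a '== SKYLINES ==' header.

== SKYLINES ==
[[26,19],[28,0]]
[[11,8],[26,19],[28,0]]
[[11,8],[26,19],[28,0]]
[[11,8],[26,19],[28,0]]
[[11,8],[26,19],[28,18],[30,0]]
[[11,8],[22,19],[23,8],[26,19],[28,18],[30,0]]
[[11,8],[22,19],[23,8],[26,19],[28,18],[30,0]]
[[11,8],[18,12],[22,19],[23,12],[26,19],[28,18],[30,0]]
[[9,12],[22,19],[23,12],[26,19],[28,18],[30,0]]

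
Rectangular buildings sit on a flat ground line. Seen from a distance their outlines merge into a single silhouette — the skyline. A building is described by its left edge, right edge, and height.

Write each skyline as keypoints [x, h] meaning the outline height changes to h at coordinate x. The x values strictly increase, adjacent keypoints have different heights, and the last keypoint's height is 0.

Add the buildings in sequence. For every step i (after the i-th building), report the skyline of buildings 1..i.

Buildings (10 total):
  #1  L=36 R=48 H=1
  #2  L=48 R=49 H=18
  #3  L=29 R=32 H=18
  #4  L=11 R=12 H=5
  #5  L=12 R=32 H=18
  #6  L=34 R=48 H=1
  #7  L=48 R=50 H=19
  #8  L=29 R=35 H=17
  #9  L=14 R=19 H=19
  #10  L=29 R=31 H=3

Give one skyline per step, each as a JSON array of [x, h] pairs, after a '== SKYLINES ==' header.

== SKYLINES ==
[[36,1],[48,0]]
[[36,1],[48,18],[49,0]]
[[29,18],[32,0],[36,1],[48,18],[49,0]]
[[11,5],[12,0],[29,18],[32,0],[36,1],[48,18],[49,0]]
[[11,5],[12,18],[32,0],[36,1],[48,18],[49,0]]
[[11,5],[12,18],[32,0],[34,1],[48,18],[49,0]]
[[11,5],[12,18],[32,0],[34,1],[48,19],[50,0]]
[[11,5],[12,18],[32,17],[35,1],[48,19],[50,0]]
[[11,5],[12,18],[14,19],[19,18],[32,17],[35,1],[48,19],[50,0]]
[[11,5],[12,18],[14,19],[19,18],[32,17],[35,1],[48,19],[50,0]]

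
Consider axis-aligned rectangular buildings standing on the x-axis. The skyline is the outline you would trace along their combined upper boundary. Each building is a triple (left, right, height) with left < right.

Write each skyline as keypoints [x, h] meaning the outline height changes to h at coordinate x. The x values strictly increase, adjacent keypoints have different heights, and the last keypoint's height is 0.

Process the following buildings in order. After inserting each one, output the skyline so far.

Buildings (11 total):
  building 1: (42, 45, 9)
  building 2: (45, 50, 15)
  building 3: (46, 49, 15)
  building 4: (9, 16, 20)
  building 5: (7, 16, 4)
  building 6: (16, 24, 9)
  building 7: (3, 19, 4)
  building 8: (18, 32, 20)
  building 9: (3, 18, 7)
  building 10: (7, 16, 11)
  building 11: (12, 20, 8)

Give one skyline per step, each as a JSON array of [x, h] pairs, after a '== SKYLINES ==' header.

== SKYLINES ==
[[42,9],[45,0]]
[[42,9],[45,15],[50,0]]
[[42,9],[45,15],[50,0]]
[[9,20],[16,0],[42,9],[45,15],[50,0]]
[[7,4],[9,20],[16,0],[42,9],[45,15],[50,0]]
[[7,4],[9,20],[16,9],[24,0],[42,9],[45,15],[50,0]]
[[3,4],[9,20],[16,9],[24,0],[42,9],[45,15],[50,0]]
[[3,4],[9,20],[16,9],[18,20],[32,0],[42,9],[45,15],[50,0]]
[[3,7],[9,20],[16,9],[18,20],[32,0],[42,9],[45,15],[50,0]]
[[3,7],[7,11],[9,20],[16,9],[18,20],[32,0],[42,9],[45,15],[50,0]]
[[3,7],[7,11],[9,20],[16,9],[18,20],[32,0],[42,9],[45,15],[50,0]]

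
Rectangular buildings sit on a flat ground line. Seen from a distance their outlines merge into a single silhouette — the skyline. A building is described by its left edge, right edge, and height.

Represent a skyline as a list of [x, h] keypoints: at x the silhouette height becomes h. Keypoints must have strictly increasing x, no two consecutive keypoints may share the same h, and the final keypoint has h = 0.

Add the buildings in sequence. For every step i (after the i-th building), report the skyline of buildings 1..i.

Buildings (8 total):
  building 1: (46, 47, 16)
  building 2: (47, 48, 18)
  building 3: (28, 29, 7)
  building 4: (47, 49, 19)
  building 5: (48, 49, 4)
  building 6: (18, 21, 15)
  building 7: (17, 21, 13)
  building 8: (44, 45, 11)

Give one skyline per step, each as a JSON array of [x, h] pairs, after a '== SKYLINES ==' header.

== SKYLINES ==
[[46,16],[47,0]]
[[46,16],[47,18],[48,0]]
[[28,7],[29,0],[46,16],[47,18],[48,0]]
[[28,7],[29,0],[46,16],[47,19],[49,0]]
[[28,7],[29,0],[46,16],[47,19],[49,0]]
[[18,15],[21,0],[28,7],[29,0],[46,16],[47,19],[49,0]]
[[17,13],[18,15],[21,0],[28,7],[29,0],[46,16],[47,19],[49,0]]
[[17,13],[18,15],[21,0],[28,7],[29,0],[44,11],[45,0],[46,16],[47,19],[49,0]]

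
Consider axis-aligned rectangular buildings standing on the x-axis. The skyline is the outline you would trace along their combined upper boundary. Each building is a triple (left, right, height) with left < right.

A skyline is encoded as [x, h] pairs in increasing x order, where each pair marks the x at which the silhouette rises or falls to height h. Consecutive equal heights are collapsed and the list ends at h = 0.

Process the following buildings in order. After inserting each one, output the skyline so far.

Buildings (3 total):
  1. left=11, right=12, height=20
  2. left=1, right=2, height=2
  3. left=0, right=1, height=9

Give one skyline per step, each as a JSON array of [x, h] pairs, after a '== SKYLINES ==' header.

== SKYLINES ==
[[11,20],[12,0]]
[[1,2],[2,0],[11,20],[12,0]]
[[0,9],[1,2],[2,0],[11,20],[12,0]]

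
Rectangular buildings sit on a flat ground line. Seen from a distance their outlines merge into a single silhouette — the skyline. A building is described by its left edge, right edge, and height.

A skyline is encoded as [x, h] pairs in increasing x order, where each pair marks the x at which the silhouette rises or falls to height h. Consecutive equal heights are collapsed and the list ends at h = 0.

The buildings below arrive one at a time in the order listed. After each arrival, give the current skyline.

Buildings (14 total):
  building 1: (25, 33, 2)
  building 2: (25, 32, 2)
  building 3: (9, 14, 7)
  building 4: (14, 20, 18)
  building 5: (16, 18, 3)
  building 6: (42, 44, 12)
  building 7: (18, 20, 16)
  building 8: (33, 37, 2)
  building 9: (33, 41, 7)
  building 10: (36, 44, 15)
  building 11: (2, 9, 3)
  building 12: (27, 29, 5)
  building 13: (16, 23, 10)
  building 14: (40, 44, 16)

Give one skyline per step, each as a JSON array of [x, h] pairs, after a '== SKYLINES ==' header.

== SKYLINES ==
[[25,2],[33,0]]
[[25,2],[33,0]]
[[9,7],[14,0],[25,2],[33,0]]
[[9,7],[14,18],[20,0],[25,2],[33,0]]
[[9,7],[14,18],[20,0],[25,2],[33,0]]
[[9,7],[14,18],[20,0],[25,2],[33,0],[42,12],[44,0]]
[[9,7],[14,18],[20,0],[25,2],[33,0],[42,12],[44,0]]
[[9,7],[14,18],[20,0],[25,2],[37,0],[42,12],[44,0]]
[[9,7],[14,18],[20,0],[25,2],[33,7],[41,0],[42,12],[44,0]]
[[9,7],[14,18],[20,0],[25,2],[33,7],[36,15],[44,0]]
[[2,3],[9,7],[14,18],[20,0],[25,2],[33,7],[36,15],[44,0]]
[[2,3],[9,7],[14,18],[20,0],[25,2],[27,5],[29,2],[33,7],[36,15],[44,0]]
[[2,3],[9,7],[14,18],[20,10],[23,0],[25,2],[27,5],[29,2],[33,7],[36,15],[44,0]]
[[2,3],[9,7],[14,18],[20,10],[23,0],[25,2],[27,5],[29,2],[33,7],[36,15],[40,16],[44,0]]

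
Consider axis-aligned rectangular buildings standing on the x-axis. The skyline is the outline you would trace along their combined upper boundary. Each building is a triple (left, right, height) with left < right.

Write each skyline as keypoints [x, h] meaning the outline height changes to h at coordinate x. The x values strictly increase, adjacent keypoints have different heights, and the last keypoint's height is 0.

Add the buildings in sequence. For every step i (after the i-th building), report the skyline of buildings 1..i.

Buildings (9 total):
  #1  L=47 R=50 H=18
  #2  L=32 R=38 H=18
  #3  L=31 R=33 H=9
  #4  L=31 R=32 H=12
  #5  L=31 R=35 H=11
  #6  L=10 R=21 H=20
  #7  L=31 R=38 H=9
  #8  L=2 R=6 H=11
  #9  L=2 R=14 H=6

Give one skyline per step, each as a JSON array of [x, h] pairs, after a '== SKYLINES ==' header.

== SKYLINES ==
[[47,18],[50,0]]
[[32,18],[38,0],[47,18],[50,0]]
[[31,9],[32,18],[38,0],[47,18],[50,0]]
[[31,12],[32,18],[38,0],[47,18],[50,0]]
[[31,12],[32,18],[38,0],[47,18],[50,0]]
[[10,20],[21,0],[31,12],[32,18],[38,0],[47,18],[50,0]]
[[10,20],[21,0],[31,12],[32,18],[38,0],[47,18],[50,0]]
[[2,11],[6,0],[10,20],[21,0],[31,12],[32,18],[38,0],[47,18],[50,0]]
[[2,11],[6,6],[10,20],[21,0],[31,12],[32,18],[38,0],[47,18],[50,0]]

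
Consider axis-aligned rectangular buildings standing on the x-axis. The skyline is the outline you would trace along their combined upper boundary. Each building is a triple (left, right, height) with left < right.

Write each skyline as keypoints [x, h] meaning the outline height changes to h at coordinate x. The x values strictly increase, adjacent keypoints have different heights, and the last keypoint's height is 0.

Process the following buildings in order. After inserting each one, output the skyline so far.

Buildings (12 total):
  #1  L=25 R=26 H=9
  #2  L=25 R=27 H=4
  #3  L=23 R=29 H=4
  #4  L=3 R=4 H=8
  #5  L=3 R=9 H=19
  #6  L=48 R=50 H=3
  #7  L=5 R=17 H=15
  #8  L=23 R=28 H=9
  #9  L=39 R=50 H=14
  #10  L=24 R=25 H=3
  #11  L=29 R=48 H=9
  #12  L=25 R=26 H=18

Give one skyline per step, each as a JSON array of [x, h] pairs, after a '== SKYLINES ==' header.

== SKYLINES ==
[[25,9],[26,0]]
[[25,9],[26,4],[27,0]]
[[23,4],[25,9],[26,4],[29,0]]
[[3,8],[4,0],[23,4],[25,9],[26,4],[29,0]]
[[3,19],[9,0],[23,4],[25,9],[26,4],[29,0]]
[[3,19],[9,0],[23,4],[25,9],[26,4],[29,0],[48,3],[50,0]]
[[3,19],[9,15],[17,0],[23,4],[25,9],[26,4],[29,0],[48,3],[50,0]]
[[3,19],[9,15],[17,0],[23,9],[28,4],[29,0],[48,3],[50,0]]
[[3,19],[9,15],[17,0],[23,9],[28,4],[29,0],[39,14],[50,0]]
[[3,19],[9,15],[17,0],[23,9],[28,4],[29,0],[39,14],[50,0]]
[[3,19],[9,15],[17,0],[23,9],[28,4],[29,9],[39,14],[50,0]]
[[3,19],[9,15],[17,0],[23,9],[25,18],[26,9],[28,4],[29,9],[39,14],[50,0]]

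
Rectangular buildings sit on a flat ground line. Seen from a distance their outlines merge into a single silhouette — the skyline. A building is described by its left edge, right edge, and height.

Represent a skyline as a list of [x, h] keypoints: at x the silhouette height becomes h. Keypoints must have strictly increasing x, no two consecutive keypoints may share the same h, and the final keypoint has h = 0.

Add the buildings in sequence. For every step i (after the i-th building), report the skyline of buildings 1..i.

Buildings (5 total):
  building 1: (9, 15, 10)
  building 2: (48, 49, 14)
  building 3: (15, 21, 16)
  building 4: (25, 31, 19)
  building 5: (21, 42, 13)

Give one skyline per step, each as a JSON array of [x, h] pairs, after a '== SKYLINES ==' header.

== SKYLINES ==
[[9,10],[15,0]]
[[9,10],[15,0],[48,14],[49,0]]
[[9,10],[15,16],[21,0],[48,14],[49,0]]
[[9,10],[15,16],[21,0],[25,19],[31,0],[48,14],[49,0]]
[[9,10],[15,16],[21,13],[25,19],[31,13],[42,0],[48,14],[49,0]]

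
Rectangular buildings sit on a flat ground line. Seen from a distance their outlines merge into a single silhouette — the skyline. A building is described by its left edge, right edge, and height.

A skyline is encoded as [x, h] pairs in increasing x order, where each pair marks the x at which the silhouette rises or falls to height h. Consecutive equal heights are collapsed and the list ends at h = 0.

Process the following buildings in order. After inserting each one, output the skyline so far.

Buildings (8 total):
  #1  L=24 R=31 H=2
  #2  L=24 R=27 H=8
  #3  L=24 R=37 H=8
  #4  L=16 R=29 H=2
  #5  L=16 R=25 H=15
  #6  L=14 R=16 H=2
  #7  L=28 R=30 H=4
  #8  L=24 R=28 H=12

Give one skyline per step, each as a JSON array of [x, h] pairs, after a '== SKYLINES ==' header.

== SKYLINES ==
[[24,2],[31,0]]
[[24,8],[27,2],[31,0]]
[[24,8],[37,0]]
[[16,2],[24,8],[37,0]]
[[16,15],[25,8],[37,0]]
[[14,2],[16,15],[25,8],[37,0]]
[[14,2],[16,15],[25,8],[37,0]]
[[14,2],[16,15],[25,12],[28,8],[37,0]]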